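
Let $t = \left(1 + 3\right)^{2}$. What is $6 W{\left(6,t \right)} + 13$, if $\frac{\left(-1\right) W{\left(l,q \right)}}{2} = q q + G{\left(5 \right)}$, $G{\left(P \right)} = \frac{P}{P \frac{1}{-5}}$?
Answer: $-2999$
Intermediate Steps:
$t = 16$ ($t = 4^{2} = 16$)
$G{\left(P \right)} = -5$ ($G{\left(P \right)} = \frac{P}{P \left(- \frac{1}{5}\right)} = \frac{P}{\left(- \frac{1}{5}\right) P} = P \left(- \frac{5}{P}\right) = -5$)
$W{\left(l,q \right)} = 10 - 2 q^{2}$ ($W{\left(l,q \right)} = - 2 \left(q q - 5\right) = - 2 \left(q^{2} - 5\right) = - 2 \left(-5 + q^{2}\right) = 10 - 2 q^{2}$)
$6 W{\left(6,t \right)} + 13 = 6 \left(10 - 2 \cdot 16^{2}\right) + 13 = 6 \left(10 - 512\right) + 13 = 6 \left(-502\right) + 13 = -3012 + 13 = -2999$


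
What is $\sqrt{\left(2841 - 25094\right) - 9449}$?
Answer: $11 i \sqrt{262} \approx 178.05 i$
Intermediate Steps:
$\sqrt{\left(2841 - 25094\right) - 9449} = \sqrt{-22253 - 9449} = \sqrt{-31702} = 11 i \sqrt{262}$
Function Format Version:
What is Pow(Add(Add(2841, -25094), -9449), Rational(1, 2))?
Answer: Mul(11, I, Pow(262, Rational(1, 2))) ≈ Mul(178.05, I)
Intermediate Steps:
Pow(Add(Add(2841, -25094), -9449), Rational(1, 2)) = Pow(Add(-22253, -9449), Rational(1, 2)) = Pow(-31702, Rational(1, 2)) = Mul(11, I, Pow(262, Rational(1, 2)))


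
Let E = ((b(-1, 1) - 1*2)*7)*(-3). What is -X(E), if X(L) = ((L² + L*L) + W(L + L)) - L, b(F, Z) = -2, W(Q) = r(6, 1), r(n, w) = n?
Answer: -14034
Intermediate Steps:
W(Q) = 6
E = 84 (E = ((-2 - 1*2)*7)*(-3) = ((-2 - 2)*7)*(-3) = -4*7*(-3) = -28*(-3) = 84)
X(L) = 6 - L + 2*L² (X(L) = ((L² + L*L) + 6) - L = ((L² + L²) + 6) - L = (2*L² + 6) - L = (6 + 2*L²) - L = 6 - L + 2*L²)
-X(E) = -(6 - 1*84 + 2*84²) = -(6 - 84 + 2*7056) = -(6 - 84 + 14112) = -1*14034 = -14034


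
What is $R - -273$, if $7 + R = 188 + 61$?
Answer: $515$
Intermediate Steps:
$R = 242$ ($R = -7 + \left(188 + 61\right) = -7 + 249 = 242$)
$R - -273 = 242 - -273 = 242 + 273 = 515$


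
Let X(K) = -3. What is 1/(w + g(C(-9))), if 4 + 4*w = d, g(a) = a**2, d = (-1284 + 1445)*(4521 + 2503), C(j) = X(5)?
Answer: 1/282724 ≈ 3.5370e-6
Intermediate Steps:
C(j) = -3
d = 1130864 (d = 161*7024 = 1130864)
w = 282715 (w = -1 + (1/4)*1130864 = -1 + 282716 = 282715)
1/(w + g(C(-9))) = 1/(282715 + (-3)**2) = 1/(282715 + 9) = 1/282724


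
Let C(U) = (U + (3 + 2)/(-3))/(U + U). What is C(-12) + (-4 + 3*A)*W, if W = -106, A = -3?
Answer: 99257/72 ≈ 1378.6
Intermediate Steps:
C(U) = (-5/3 + U)/(2*U) (C(U) = (U - ⅓*5)/((2*U)) = (U - 5/3)*(1/(2*U)) = (-5/3 + U)*(1/(2*U)) = (-5/3 + U)/(2*U))
C(-12) + (-4 + 3*A)*W = (⅙)*(-5 + 3*(-12))/(-12) + (-4 + 3*(-3))*(-106) = (⅙)*(-1/12)*(-5 - 36) + (-4 - 9)*(-106) = (⅙)*(-1/12)*(-41) - 13*(-106) = 41/72 + 1378 = 99257/72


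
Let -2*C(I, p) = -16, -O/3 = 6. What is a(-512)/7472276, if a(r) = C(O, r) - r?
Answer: 130/1868069 ≈ 6.9591e-5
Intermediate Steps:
O = -18 (O = -3*6 = -18)
C(I, p) = 8 (C(I, p) = -1/2*(-16) = 8)
a(r) = 8 - r
a(-512)/7472276 = (8 - 1*(-512))/7472276 = (8 + 512)*(1/7472276) = 520*(1/7472276) = 130/1868069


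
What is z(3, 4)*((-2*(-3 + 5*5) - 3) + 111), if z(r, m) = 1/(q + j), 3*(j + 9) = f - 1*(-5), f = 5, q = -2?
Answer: -192/23 ≈ -8.3478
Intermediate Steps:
j = -17/3 (j = -9 + (5 - 1*(-5))/3 = -9 + (5 + 5)/3 = -9 + (1/3)*10 = -9 + 10/3 = -17/3 ≈ -5.6667)
z(r, m) = -3/23 (z(r, m) = 1/(-2 - 17/3) = 1/(-23/3) = -3/23)
z(3, 4)*((-2*(-3 + 5*5) - 3) + 111) = -3*((-2*(-3 + 5*5) - 3) + 111)/23 = -3*((-2*(-3 + 25) - 3) + 111)/23 = -3*((-2*22 - 3) + 111)/23 = -3*((-44 - 3) + 111)/23 = -3*(-47 + 111)/23 = -3/23*64 = -192/23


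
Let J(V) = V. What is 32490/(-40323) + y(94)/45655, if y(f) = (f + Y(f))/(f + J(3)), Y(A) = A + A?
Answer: -47957243688/59523938935 ≈ -0.80568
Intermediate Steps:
Y(A) = 2*A
y(f) = 3*f/(3 + f) (y(f) = (f + 2*f)/(f + 3) = (3*f)/(3 + f) = 3*f/(3 + f))
32490/(-40323) + y(94)/45655 = 32490/(-40323) + (3*94/(3 + 94))/45655 = 32490*(-1/40323) + (3*94/97)*(1/45655) = -10830/13441 + (3*94*(1/97))*(1/45655) = -10830/13441 + (282/97)*(1/45655) = -10830/13441 + 282/4428535 = -47957243688/59523938935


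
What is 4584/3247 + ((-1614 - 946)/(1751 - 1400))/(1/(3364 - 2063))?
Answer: -56611096/5967 ≈ -9487.4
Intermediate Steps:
4584/3247 + ((-1614 - 946)/(1751 - 1400))/(1/(3364 - 2063)) = 4584*(1/3247) + (-2560/351)/(1/1301) = 24/17 + (-2560*1/351)/(1/1301) = 24/17 - 2560/351*1301 = 24/17 - 3330560/351 = -56611096/5967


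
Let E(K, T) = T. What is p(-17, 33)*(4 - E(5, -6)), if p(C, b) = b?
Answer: 330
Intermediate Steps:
p(-17, 33)*(4 - E(5, -6)) = 33*(4 - 1*(-6)) = 33*(4 + 6) = 33*10 = 330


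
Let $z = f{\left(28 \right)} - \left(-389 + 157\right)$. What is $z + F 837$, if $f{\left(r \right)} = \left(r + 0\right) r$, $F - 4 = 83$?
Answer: $73835$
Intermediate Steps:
$F = 87$ ($F = 4 + 83 = 87$)
$f{\left(r \right)} = r^{2}$ ($f{\left(r \right)} = r r = r^{2}$)
$z = 1016$ ($z = 28^{2} - \left(-389 + 157\right) = 784 - -232 = 784 + 232 = 1016$)
$z + F 837 = 1016 + 87 \cdot 837 = 1016 + 72819 = 73835$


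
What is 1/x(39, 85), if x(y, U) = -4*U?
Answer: -1/340 ≈ -0.0029412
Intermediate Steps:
1/x(39, 85) = 1/(-4*85) = 1/(-340) = -1/340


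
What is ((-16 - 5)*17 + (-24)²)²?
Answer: 47961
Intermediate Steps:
((-16 - 5)*17 + (-24)²)² = (-21*17 + 576)² = (-357 + 576)² = 219² = 47961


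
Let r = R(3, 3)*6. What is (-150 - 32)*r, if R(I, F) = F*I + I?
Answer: -13104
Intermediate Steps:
R(I, F) = I + F*I
r = 72 (r = (3*(1 + 3))*6 = (3*4)*6 = 12*6 = 72)
(-150 - 32)*r = (-150 - 32)*72 = -182*72 = -13104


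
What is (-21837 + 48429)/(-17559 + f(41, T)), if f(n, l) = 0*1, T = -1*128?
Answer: -8864/5853 ≈ -1.5144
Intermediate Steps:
T = -128
f(n, l) = 0
(-21837 + 48429)/(-17559 + f(41, T)) = (-21837 + 48429)/(-17559 + 0) = 26592/(-17559) = 26592*(-1/17559) = -8864/5853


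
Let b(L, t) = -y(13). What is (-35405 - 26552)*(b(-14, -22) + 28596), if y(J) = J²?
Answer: -1761251639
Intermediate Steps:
b(L, t) = -169 (b(L, t) = -1*13² = -1*169 = -169)
(-35405 - 26552)*(b(-14, -22) + 28596) = (-35405 - 26552)*(-169 + 28596) = -61957*28427 = -1761251639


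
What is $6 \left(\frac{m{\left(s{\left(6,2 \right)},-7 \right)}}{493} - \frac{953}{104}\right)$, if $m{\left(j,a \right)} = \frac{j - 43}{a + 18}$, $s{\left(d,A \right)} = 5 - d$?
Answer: $- \frac{1410735}{25636} \approx -55.029$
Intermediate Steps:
$m{\left(j,a \right)} = \frac{-43 + j}{18 + a}$
$6 \left(\frac{m{\left(s{\left(6,2 \right)},-7 \right)}}{493} - \frac{953}{104}\right) = 6 \left(\frac{\frac{1}{18 - 7} \left(-43 + \left(5 - 6\right)\right)}{493} - \frac{953}{104}\right) = 6 \left(\frac{-43 + \left(5 - 6\right)}{11} \cdot \frac{1}{493} - \frac{953}{104}\right) = 6 \left(\frac{-43 - 1}{11} \cdot \frac{1}{493} - \frac{953}{104}\right) = 6 \left(\frac{1}{11} \left(-44\right) \frac{1}{493} - \frac{953}{104}\right) = 6 \left(\left(-4\right) \frac{1}{493} - \frac{953}{104}\right) = 6 \left(- \frac{4}{493} - \frac{953}{104}\right) = 6 \left(- \frac{470245}{51272}\right) = - \frac{1410735}{25636}$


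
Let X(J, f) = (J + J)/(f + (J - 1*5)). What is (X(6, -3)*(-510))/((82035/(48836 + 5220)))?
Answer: 3675808/1823 ≈ 2016.4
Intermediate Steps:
X(J, f) = 2*J/(-5 + J + f) (X(J, f) = (2*J)/(f + (J - 5)) = (2*J)/(f + (-5 + J)) = (2*J)/(-5 + J + f) = 2*J/(-5 + J + f))
(X(6, -3)*(-510))/((82035/(48836 + 5220))) = ((2*6/(-5 + 6 - 3))*(-510))/((82035/(48836 + 5220))) = ((2*6/(-2))*(-510))/((82035/54056)) = ((2*6*(-½))*(-510))/((82035*(1/54056))) = (-6*(-510))/(82035/54056) = 3060*(54056/82035) = 3675808/1823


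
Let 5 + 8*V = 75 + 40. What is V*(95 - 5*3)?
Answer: 1100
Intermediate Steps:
V = 55/4 (V = -5/8 + (75 + 40)/8 = -5/8 + (⅛)*115 = -5/8 + 115/8 = 55/4 ≈ 13.750)
V*(95 - 5*3) = 55*(95 - 5*3)/4 = 55*(95 - 15)/4 = (55/4)*80 = 1100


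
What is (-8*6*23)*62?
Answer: -68448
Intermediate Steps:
(-8*6*23)*62 = -48*23*62 = -1104*62 = -68448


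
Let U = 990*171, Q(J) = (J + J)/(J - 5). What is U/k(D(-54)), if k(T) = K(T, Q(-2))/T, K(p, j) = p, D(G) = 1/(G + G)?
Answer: 169290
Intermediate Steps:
D(G) = 1/(2*G)
Q(J) = 2*J/(-5 + J) (Q(J) = (2*J)/(-5 + J) = 2*J/(-5 + J))
U = 169290
k(T) = 1 (k(T) = T/T = 1)
U/k(D(-54)) = 169290/1 = 169290*1 = 169290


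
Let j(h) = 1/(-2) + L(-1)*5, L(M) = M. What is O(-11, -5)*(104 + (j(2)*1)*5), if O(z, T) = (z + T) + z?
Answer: -4131/2 ≈ -2065.5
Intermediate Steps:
O(z, T) = T + 2*z (O(z, T) = (T + z) + z = T + 2*z)
j(h) = -11/2 (j(h) = 1/(-2) - 1*5 = 1*(-1/2) - 5 = -1/2 - 5 = -11/2)
O(-11, -5)*(104 + (j(2)*1)*5) = (-5 + 2*(-11))*(104 - 11/2*1*5) = (-5 - 22)*(104 - 11/2*5) = -27*(104 - 55/2) = -27*153/2 = -4131/2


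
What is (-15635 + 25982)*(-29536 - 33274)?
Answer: -649895070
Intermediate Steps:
(-15635 + 25982)*(-29536 - 33274) = 10347*(-62810) = -649895070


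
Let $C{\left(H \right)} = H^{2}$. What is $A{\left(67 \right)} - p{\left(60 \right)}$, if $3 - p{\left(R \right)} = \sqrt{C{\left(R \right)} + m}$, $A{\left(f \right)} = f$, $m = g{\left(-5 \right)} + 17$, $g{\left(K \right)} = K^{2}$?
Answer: $64 + \sqrt{3642} \approx 124.35$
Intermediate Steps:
$m = 42$ ($m = \left(-5\right)^{2} + 17 = 25 + 17 = 42$)
$p{\left(R \right)} = 3 - \sqrt{42 + R^{2}}$ ($p{\left(R \right)} = 3 - \sqrt{R^{2} + 42} = 3 - \sqrt{42 + R^{2}}$)
$A{\left(67 \right)} - p{\left(60 \right)} = 67 - \left(3 - \sqrt{42 + 60^{2}}\right) = 67 - \left(3 - \sqrt{42 + 3600}\right) = 67 - \left(3 - \sqrt{3642}\right) = 64 + \sqrt{3642}$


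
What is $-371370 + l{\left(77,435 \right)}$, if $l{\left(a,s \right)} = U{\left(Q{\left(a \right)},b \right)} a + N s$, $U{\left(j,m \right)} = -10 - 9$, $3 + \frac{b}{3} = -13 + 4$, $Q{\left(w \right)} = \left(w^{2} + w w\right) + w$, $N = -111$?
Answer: $-421118$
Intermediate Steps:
$Q{\left(w \right)} = w + 2 w^{2}$ ($Q{\left(w \right)} = \left(w^{2} + w^{2}\right) + w = 2 w^{2} + w = w + 2 w^{2}$)
$b = -36$ ($b = -9 + 3 \left(-13 + 4\right) = -9 + 3 \left(-9\right) = -9 - 27 = -36$)
$U{\left(j,m \right)} = -19$
$l{\left(a,s \right)} = - 111 s - 19 a$ ($l{\left(a,s \right)} = - 19 a - 111 s = - 111 s - 19 a$)
$-371370 + l{\left(77,435 \right)} = -371370 - 49748 = -421118$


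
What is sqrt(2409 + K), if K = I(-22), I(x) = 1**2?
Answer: sqrt(2410) ≈ 49.092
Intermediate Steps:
I(x) = 1
K = 1
sqrt(2409 + K) = sqrt(2409 + 1) = sqrt(2410)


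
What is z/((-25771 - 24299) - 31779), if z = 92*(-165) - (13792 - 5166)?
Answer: 23806/81849 ≈ 0.29085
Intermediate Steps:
z = -23806 (z = -15180 - 1*8626 = -15180 - 8626 = -23806)
z/((-25771 - 24299) - 31779) = -23806/((-25771 - 24299) - 31779) = -23806/(-50070 - 31779) = -23806/(-81849) = -23806*(-1/81849) = 23806/81849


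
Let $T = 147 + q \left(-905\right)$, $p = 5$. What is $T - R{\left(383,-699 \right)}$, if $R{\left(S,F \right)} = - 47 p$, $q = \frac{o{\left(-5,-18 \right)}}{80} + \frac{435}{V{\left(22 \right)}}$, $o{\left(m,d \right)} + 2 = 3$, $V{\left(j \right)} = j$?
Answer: $- \frac{3084159}{176} \approx -17524.0$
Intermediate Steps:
$o{\left(m,d \right)} = 1$ ($o{\left(m,d \right)} = -2 + 3 = 1$)
$q = \frac{17411}{880}$ ($q = 1 \cdot \frac{1}{80} + \frac{435}{22} = 1 \cdot \frac{1}{80} + 435 \cdot \frac{1}{22} = \frac{1}{80} + \frac{435}{22} = \frac{17411}{880} \approx 19.785$)
$R{\left(S,F \right)} = -235$ ($R{\left(S,F \right)} = \left(-47\right) 5 = -235$)
$T = - \frac{3125519}{176}$ ($T = 147 + \frac{17411}{880} \left(-905\right) = 147 - \frac{3151391}{176} = - \frac{3125519}{176} \approx -17759.0$)
$T - R{\left(383,-699 \right)} = - \frac{3125519}{176} - -235 = - \frac{3125519}{176} + 235 = - \frac{3084159}{176}$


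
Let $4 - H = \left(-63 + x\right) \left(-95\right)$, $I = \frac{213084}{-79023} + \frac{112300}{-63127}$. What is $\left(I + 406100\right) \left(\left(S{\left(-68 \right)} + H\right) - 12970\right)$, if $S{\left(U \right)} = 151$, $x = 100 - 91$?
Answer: $- \frac{12117668712341530580}{1662828307} \approx -7.2874 \cdot 10^{9}$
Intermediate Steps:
$x = 9$ ($x = 100 - 91 = 9$)
$I = - \frac{7441878856}{1662828307}$ ($I = 213084 \left(- \frac{1}{79023}\right) + 112300 \left(- \frac{1}{63127}\right) = - \frac{71028}{26341} - \frac{112300}{63127} = - \frac{7441878856}{1662828307} \approx -4.4754$)
$H = -5126$ ($H = 4 - \left(-63 + 9\right) \left(-95\right) = 4 - \left(-54\right) \left(-95\right) = 4 - 5130 = -5126$)
$\left(I + 406100\right) \left(\left(S{\left(-68 \right)} + H\right) - 12970\right) = \left(- \frac{7441878856}{1662828307} + 406100\right) \left(\left(151 - 5126\right) - 12970\right) = \frac{675267133593844 \left(-4975 - 12970\right)}{1662828307} = \frac{675267133593844}{1662828307} \left(-17945\right) = - \frac{12117668712341530580}{1662828307}$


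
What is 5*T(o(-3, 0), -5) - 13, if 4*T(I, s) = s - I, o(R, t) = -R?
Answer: -23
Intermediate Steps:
T(I, s) = -I/4 + s/4 (T(I, s) = (s - I)/4 = -I/4 + s/4)
5*T(o(-3, 0), -5) - 13 = 5*(-(-1)*(-3)/4 + (¼)*(-5)) - 13 = 5*(-¼*3 - 5/4) - 13 = 5*(-¾ - 5/4) - 13 = 5*(-2) - 13 = -10 - 13 = -23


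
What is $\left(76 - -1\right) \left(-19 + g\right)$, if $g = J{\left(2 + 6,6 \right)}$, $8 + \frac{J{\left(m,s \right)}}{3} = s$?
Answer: $-1925$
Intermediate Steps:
$J{\left(m,s \right)} = -24 + 3 s$
$g = -6$ ($g = -24 + 3 \cdot 6 = -24 + 18 = -6$)
$\left(76 - -1\right) \left(-19 + g\right) = \left(76 - -1\right) \left(-19 - 6\right) = \left(76 + 1\right) \left(-25\right) = 77 \left(-25\right) = -1925$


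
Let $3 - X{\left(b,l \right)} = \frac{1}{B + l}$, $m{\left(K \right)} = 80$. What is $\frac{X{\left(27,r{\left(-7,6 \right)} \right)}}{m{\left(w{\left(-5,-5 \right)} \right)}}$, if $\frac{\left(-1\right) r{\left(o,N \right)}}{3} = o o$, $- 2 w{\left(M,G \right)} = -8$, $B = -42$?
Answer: $\frac{71}{1890} \approx 0.037566$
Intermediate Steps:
$w{\left(M,G \right)} = 4$ ($w{\left(M,G \right)} = \left(- \frac{1}{2}\right) \left(-8\right) = 4$)
$r{\left(o,N \right)} = - 3 o^{2}$ ($r{\left(o,N \right)} = - 3 o o = - 3 o^{2}$)
$X{\left(b,l \right)} = 3 - \frac{1}{-42 + l}$
$\frac{X{\left(27,r{\left(-7,6 \right)} \right)}}{m{\left(w{\left(-5,-5 \right)} \right)}} = \frac{\frac{1}{-42 - 3 \left(-7\right)^{2}} \left(-127 + 3 \left(- 3 \left(-7\right)^{2}\right)\right)}{80} = \frac{-127 + 3 \left(\left(-3\right) 49\right)}{-42 - 147} \cdot \frac{1}{80} = \frac{-127 + 3 \left(-147\right)}{-42 - 147} \cdot \frac{1}{80} = \frac{-127 - 441}{-189} \cdot \frac{1}{80} = \left(- \frac{1}{189}\right) \left(-568\right) \frac{1}{80} = \frac{568}{189} \cdot \frac{1}{80} = \frac{71}{1890}$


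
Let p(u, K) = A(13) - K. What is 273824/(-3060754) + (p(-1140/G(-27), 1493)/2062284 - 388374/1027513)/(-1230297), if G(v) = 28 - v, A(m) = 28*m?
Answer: -11513943390171740787217/128701171133194906204308 ≈ -0.089463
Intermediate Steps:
p(u, K) = 364 - K (p(u, K) = 28*13 - K = 364 - K)
273824/(-3060754) + (p(-1140/G(-27), 1493)/2062284 - 388374/1027513)/(-1230297) = 273824/(-3060754) + ((364 - 1*1493)/2062284 - 388374/1027513)/(-1230297) = 273824*(-1/3060754) + ((364 - 1493)*(1/2062284) - 388374*1/1027513)*(-1/1230297) = -136912/1530377 + (-1129*1/2062284 - 388374/1027513)*(-1/1230297) = -136912/1530377 + (-1129/2062284 - 388374/1027513)*(-1/1230297) = -136912/1530377 - 802097548393/2119023619692*(-1/1230297) = -136912/1530377 + 802097548393/2607028402236208524 = -11513943390171740787217/128701171133194906204308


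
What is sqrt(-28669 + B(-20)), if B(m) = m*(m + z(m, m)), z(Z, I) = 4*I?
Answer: I*sqrt(26669) ≈ 163.31*I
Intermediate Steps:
B(m) = 5*m**2 (B(m) = m*(m + 4*m) = m*(5*m) = 5*m**2)
sqrt(-28669 + B(-20)) = sqrt(-28669 + 5*(-20)**2) = sqrt(-28669 + 5*400) = sqrt(-28669 + 2000) = sqrt(-26669) = I*sqrt(26669)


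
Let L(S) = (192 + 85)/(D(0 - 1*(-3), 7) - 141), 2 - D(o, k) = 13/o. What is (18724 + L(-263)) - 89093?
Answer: -30259501/430 ≈ -70371.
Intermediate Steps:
D(o, k) = 2 - 13/o
L(S) = -831/430 (L(S) = (192 + 85)/((2 - 13/(0 - 1*(-3))) - 141) = 277/((2 - 13/(0 + 3)) - 141) = 277/((2 - 13/3) - 141) = 277/(-7/3 - 141) = 277/(-430/3) = 277*(-3/430) = -831/430)
(18724 + L(-263)) - 89093 = (18724 - 831/430) - 89093 = 8050489/430 - 89093 = -30259501/430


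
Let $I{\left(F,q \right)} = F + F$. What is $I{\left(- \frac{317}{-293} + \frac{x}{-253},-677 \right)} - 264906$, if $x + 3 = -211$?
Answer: $- \frac{19636931068}{74129} \approx -2.649 \cdot 10^{5}$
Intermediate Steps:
$x = -214$ ($x = -3 - 211 = -214$)
$I{\left(F,q \right)} = 2 F$
$I{\left(- \frac{317}{-293} + \frac{x}{-253},-677 \right)} - 264906 = 2 \left(- \frac{317}{-293} - \frac{214}{-253}\right) - 264906 = 2 \left(\left(-317\right) \left(- \frac{1}{293}\right) - - \frac{214}{253}\right) - 264906 = 2 \left(\frac{317}{293} + \frac{214}{253}\right) - 264906 = 2 \cdot \frac{142903}{74129} - 264906 = \frac{285806}{74129} - 264906 = - \frac{19636931068}{74129}$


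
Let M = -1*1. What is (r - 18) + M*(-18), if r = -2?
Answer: -2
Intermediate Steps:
M = -1
(r - 18) + M*(-18) = (-2 - 18) - 1*(-18) = -20 + 18 = -2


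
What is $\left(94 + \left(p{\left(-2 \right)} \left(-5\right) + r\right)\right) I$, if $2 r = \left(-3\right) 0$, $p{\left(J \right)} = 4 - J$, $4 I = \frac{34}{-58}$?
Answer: $- \frac{272}{29} \approx -9.3793$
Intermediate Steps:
$I = - \frac{17}{116}$ ($I = \frac{34 \frac{1}{-58}}{4} = \frac{34 \left(- \frac{1}{58}\right)}{4} = \frac{1}{4} \left(- \frac{17}{29}\right) = - \frac{17}{116} \approx -0.14655$)
$r = 0$ ($r = \frac{\left(-3\right) 0}{2} = \frac{1}{2} \cdot 0 = 0$)
$\left(94 + \left(p{\left(-2 \right)} \left(-5\right) + r\right)\right) I = \left(94 + \left(\left(4 - -2\right) \left(-5\right) + 0\right)\right) \left(- \frac{17}{116}\right) = \left(94 + \left(\left(4 + 2\right) \left(-5\right) + 0\right)\right) \left(- \frac{17}{116}\right) = \left(94 + \left(6 \left(-5\right) + 0\right)\right) \left(- \frac{17}{116}\right) = \left(94 + \left(-30 + 0\right)\right) \left(- \frac{17}{116}\right) = \left(94 - 30\right) \left(- \frac{17}{116}\right) = 64 \left(- \frac{17}{116}\right) = - \frac{272}{29}$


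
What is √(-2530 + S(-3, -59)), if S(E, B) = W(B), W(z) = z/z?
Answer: 3*I*√281 ≈ 50.289*I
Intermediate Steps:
W(z) = 1
S(E, B) = 1
√(-2530 + S(-3, -59)) = √(-2530 + 1) = √(-2529) = 3*I*√281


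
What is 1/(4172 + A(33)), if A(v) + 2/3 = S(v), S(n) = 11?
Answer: 3/12547 ≈ 0.00023910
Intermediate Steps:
A(v) = 31/3 (A(v) = -⅔ + 11 = 31/3)
1/(4172 + A(33)) = 1/(4172 + 31/3) = 1/(12547/3) = 3/12547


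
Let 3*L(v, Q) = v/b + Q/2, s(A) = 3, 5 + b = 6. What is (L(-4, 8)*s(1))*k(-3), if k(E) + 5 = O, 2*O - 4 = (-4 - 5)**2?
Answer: 0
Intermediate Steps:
b = 1 (b = -5 + 6 = 1)
L(v, Q) = v/3 + Q/6 (L(v, Q) = (v/1 + Q/2)/3 = (v*1 + Q*(1/2))/3 = (v + Q/2)/3 = v/3 + Q/6)
O = 85/2 (O = 2 + (-4 - 5)**2/2 = 2 + (1/2)*(-9)**2 = 2 + (1/2)*81 = 2 + 81/2 = 85/2 ≈ 42.500)
k(E) = 75/2 (k(E) = -5 + 85/2 = 75/2)
(L(-4, 8)*s(1))*k(-3) = (((1/3)*(-4) + (1/6)*8)*3)*(75/2) = ((-4/3 + 4/3)*3)*(75/2) = (0*3)*(75/2) = 0*(75/2) = 0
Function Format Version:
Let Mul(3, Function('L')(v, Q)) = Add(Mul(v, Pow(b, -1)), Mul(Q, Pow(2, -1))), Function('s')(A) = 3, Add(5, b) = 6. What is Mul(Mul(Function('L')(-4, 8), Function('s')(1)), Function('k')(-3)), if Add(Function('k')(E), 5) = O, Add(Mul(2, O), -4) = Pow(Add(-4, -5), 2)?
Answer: 0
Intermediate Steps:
b = 1 (b = Add(-5, 6) = 1)
Function('L')(v, Q) = Add(Mul(Rational(1, 3), v), Mul(Rational(1, 6), Q)) (Function('L')(v, Q) = Mul(Rational(1, 3), Add(Mul(v, Pow(1, -1)), Mul(Q, Pow(2, -1)))) = Mul(Rational(1, 3), Add(Mul(v, 1), Mul(Q, Rational(1, 2)))) = Mul(Rational(1, 3), Add(v, Mul(Rational(1, 2), Q))) = Add(Mul(Rational(1, 3), v), Mul(Rational(1, 6), Q)))
O = Rational(85, 2) (O = Add(2, Mul(Rational(1, 2), Pow(Add(-4, -5), 2))) = Add(2, Mul(Rational(1, 2), Pow(-9, 2))) = Add(2, Mul(Rational(1, 2), 81)) = Add(2, Rational(81, 2)) = Rational(85, 2) ≈ 42.500)
Function('k')(E) = Rational(75, 2) (Function('k')(E) = Add(-5, Rational(85, 2)) = Rational(75, 2))
Mul(Mul(Function('L')(-4, 8), Function('s')(1)), Function('k')(-3)) = Mul(Mul(Add(Mul(Rational(1, 3), -4), Mul(Rational(1, 6), 8)), 3), Rational(75, 2)) = Mul(Mul(Add(Rational(-4, 3), Rational(4, 3)), 3), Rational(75, 2)) = Mul(Mul(0, 3), Rational(75, 2)) = Mul(0, Rational(75, 2)) = 0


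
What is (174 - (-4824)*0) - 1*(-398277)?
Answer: 398451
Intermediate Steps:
(174 - (-4824)*0) - 1*(-398277) = (174 - 134*0) + 398277 = (174 + 0) + 398277 = 174 + 398277 = 398451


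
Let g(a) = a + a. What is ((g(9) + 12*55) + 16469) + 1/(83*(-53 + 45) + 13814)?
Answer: 225483051/13150 ≈ 17147.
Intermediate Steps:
g(a) = 2*a
((g(9) + 12*55) + 16469) + 1/(83*(-53 + 45) + 13814) = ((2*9 + 12*55) + 16469) + 1/(83*(-53 + 45) + 13814) = ((18 + 660) + 16469) + 1/(83*(-8) + 13814) = (678 + 16469) + 1/(-664 + 13814) = 17147 + 1/13150 = 225483051/13150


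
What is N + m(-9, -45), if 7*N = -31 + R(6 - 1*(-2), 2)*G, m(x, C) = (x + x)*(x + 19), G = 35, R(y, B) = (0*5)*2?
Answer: -1291/7 ≈ -184.43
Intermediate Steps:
R(y, B) = 0 (R(y, B) = 0*2 = 0)
m(x, C) = 2*x*(19 + x) (m(x, C) = (2*x)*(19 + x) = 2*x*(19 + x))
N = -31/7 (N = (-31 + 0*35)/7 = (-31 + 0)/7 = (⅐)*(-31) = -31/7 ≈ -4.4286)
N + m(-9, -45) = -31/7 + 2*(-9)*(19 - 9) = -31/7 + 2*(-9)*10 = -31/7 - 180 = -1291/7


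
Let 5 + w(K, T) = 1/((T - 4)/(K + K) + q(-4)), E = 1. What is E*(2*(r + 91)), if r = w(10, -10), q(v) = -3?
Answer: 6344/37 ≈ 171.46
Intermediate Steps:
w(K, T) = -5 + 1/(-3 + (-4 + T)/(2*K)) (w(K, T) = -5 + 1/((T - 4)/(K + K) - 3) = -5 + 1/((-4 + T)/((2*K)) - 3) = -5 + 1/((-4 + T)*(1/(2*K)) - 3) = -5 + 1/((-4 + T)/(2*K) - 3) = -5 + 1/(-3 + (-4 + T)/(2*K)))
r = -195/37 (r = (20 - 5*(-10) + 32*10)/(-4 - 10 - 6*10) = (20 + 50 + 320)/(-4 - 10 - 60) = 390/(-74) = -1/74*390 = -195/37 ≈ -5.2703)
E*(2*(r + 91)) = 1*(2*(-195/37 + 91)) = 1*(2*(3172/37)) = 1*(6344/37) = 6344/37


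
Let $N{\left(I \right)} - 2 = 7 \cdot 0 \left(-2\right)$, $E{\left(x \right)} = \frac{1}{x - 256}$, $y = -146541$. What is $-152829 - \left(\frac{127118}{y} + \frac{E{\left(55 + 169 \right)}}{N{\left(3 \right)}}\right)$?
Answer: $- \frac{1433317445203}{9378624} \approx -1.5283 \cdot 10^{5}$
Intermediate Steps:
$E{\left(x \right)} = \frac{1}{-256 + x}$
$N{\left(I \right)} = 2$ ($N{\left(I \right)} = 2 + 7 \cdot 0 \left(-2\right) = 2 + 0 \left(-2\right) = 2 + 0 = 2$)
$-152829 - \left(\frac{127118}{y} + \frac{E{\left(55 + 169 \right)}}{N{\left(3 \right)}}\right) = -152829 - \left(\frac{127118}{-146541} + \frac{1}{\left(-256 + \left(55 + 169\right)\right) 2}\right) = -152829 - \left(127118 \left(- \frac{1}{146541}\right) + \frac{1}{-256 + 224} \cdot \frac{1}{2}\right) = -152829 - \left(- \frac{127118}{146541} + \frac{1}{-32} \cdot \frac{1}{2}\right) = -152829 - \left(- \frac{127118}{146541} - \frac{1}{64}\right) = -152829 - - \frac{8282093}{9378624} = -152829 + \frac{8282093}{9378624} = - \frac{1433317445203}{9378624}$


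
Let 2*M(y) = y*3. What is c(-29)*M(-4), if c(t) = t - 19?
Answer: 288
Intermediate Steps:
c(t) = -19 + t
M(y) = 3*y/2 (M(y) = (y*3)/2 = (3*y)/2 = 3*y/2)
c(-29)*M(-4) = (-19 - 29)*((3/2)*(-4)) = -48*(-6) = 288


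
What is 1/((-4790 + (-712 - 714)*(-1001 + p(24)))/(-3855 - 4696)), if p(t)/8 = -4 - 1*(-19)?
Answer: -8551/1251516 ≈ -0.0068325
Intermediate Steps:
p(t) = 120 (p(t) = 8*(-4 - 1*(-19)) = 8*(-4 + 19) = 8*15 = 120)
1/((-4790 + (-712 - 714)*(-1001 + p(24)))/(-3855 - 4696)) = 1/((-4790 + (-712 - 714)*(-1001 + 120))/(-3855 - 4696)) = 1/((-4790 - 1426*(-881))/(-8551)) = 1/((-4790 + 1256306)*(-1/8551)) = 1/(1251516*(-1/8551)) = 1/(-1251516/8551) = -8551/1251516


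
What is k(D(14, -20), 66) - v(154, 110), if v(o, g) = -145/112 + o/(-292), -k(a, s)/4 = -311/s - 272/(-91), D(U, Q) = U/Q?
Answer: 30566077/3507504 ≈ 8.7145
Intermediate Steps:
k(a, s) = -1088/91 + 1244/s (k(a, s) = -4*(-311/s - 272/(-91)) = -4*(-311/s - 272*(-1/91)) = -4*(-311/s + 272/91) = -4*(272/91 - 311/s) = -1088/91 + 1244/s)
v(o, g) = -145/112 - o/292 (v(o, g) = -145*1/112 + o*(-1/292) = -145/112 - o/292)
k(D(14, -20), 66) - v(154, 110) = (-1088/91 + 1244/66) - (-145/112 - 1/292*154) = (-1088/91 + 1244*(1/66)) - (-145/112 - 77/146) = (-1088/91 + 622/33) - 1*(-14897/8176) = 20698/3003 + 14897/8176 = 30566077/3507504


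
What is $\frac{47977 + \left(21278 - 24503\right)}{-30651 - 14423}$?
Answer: $- \frac{22376}{22537} \approx -0.99286$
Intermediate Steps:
$\frac{47977 + \left(21278 - 24503\right)}{-30651 - 14423} = \frac{47977 - 3225}{-45074} = 44752 \left(- \frac{1}{45074}\right) = - \frac{22376}{22537}$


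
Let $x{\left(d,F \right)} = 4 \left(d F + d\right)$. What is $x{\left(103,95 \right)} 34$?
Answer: $1344768$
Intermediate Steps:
$x{\left(d,F \right)} = 4 d + 4 F d$ ($x{\left(d,F \right)} = 4 \left(F d + d\right) = 4 \left(d + F d\right) = 4 d + 4 F d$)
$x{\left(103,95 \right)} 34 = 4 \cdot 103 \left(1 + 95\right) 34 = 4 \cdot 103 \cdot 96 \cdot 34 = 39552 \cdot 34 = 1344768$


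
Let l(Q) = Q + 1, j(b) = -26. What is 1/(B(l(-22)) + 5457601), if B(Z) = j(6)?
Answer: 1/5457575 ≈ 1.8323e-7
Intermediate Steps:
l(Q) = 1 + Q
B(Z) = -26
1/(B(l(-22)) + 5457601) = 1/(-26 + 5457601) = 1/5457575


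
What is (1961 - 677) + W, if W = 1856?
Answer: 3140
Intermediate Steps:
(1961 - 677) + W = (1961 - 677) + 1856 = 1284 + 1856 = 3140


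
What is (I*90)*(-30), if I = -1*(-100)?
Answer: -270000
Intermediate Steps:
I = 100
(I*90)*(-30) = (100*90)*(-30) = 9000*(-30) = -270000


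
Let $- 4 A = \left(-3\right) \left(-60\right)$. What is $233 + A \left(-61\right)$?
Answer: $2978$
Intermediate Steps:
$A = -45$ ($A = - \frac{\left(-3\right) \left(-60\right)}{4} = \left(- \frac{1}{4}\right) 180 = -45$)
$233 + A \left(-61\right) = 233 - -2745 = 233 + 2745 = 2978$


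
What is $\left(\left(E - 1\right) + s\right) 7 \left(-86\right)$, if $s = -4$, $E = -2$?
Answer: $4214$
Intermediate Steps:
$\left(\left(E - 1\right) + s\right) 7 \left(-86\right) = \left(\left(-2 - 1\right) - 4\right) 7 \left(-86\right) = \left(\left(-2 - 1\right) - 4\right) \left(-602\right) = \left(-3 - 4\right) \left(-602\right) = \left(-7\right) \left(-602\right) = 4214$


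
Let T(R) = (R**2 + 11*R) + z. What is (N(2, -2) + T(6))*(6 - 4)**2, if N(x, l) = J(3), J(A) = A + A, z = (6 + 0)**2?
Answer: 576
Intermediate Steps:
z = 36 (z = 6**2 = 36)
J(A) = 2*A
N(x, l) = 6 (N(x, l) = 2*3 = 6)
T(R) = 36 + R**2 + 11*R (T(R) = (R**2 + 11*R) + 36 = 36 + R**2 + 11*R)
(N(2, -2) + T(6))*(6 - 4)**2 = (6 + (36 + 6**2 + 11*6))*(6 - 4)**2 = (6 + (36 + 36 + 66))*2**2 = (6 + 138)*4 = 144*4 = 576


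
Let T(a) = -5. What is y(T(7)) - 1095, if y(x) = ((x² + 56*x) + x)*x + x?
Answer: 200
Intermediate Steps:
y(x) = x + x*(x² + 57*x) (y(x) = (x² + 57*x)*x + x = x*(x² + 57*x) + x = x + x*(x² + 57*x))
y(T(7)) - 1095 = -5*(1 + (-5)² + 57*(-5)) - 1095 = -5*(1 + 25 - 285) - 1095 = -5*(-259) - 1095 = 1295 - 1095 = 200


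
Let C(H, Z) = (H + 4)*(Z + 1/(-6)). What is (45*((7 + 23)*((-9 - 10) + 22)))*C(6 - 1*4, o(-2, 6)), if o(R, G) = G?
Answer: 141750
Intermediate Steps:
C(H, Z) = (4 + H)*(-⅙ + Z) (C(H, Z) = (4 + H)*(Z - ⅙) = (4 + H)*(-⅙ + Z))
(45*((7 + 23)*((-9 - 10) + 22)))*C(6 - 1*4, o(-2, 6)) = (45*((7 + 23)*((-9 - 10) + 22)))*(-⅔ + 4*6 - (6 - 1*4)/6 + (6 - 1*4)*6) = (45*(30*(-19 + 22)))*(-⅔ + 24 - (6 - 4)/6 + (6 - 4)*6) = (45*(30*3))*(-⅔ + 24 - ⅙*2 + 2*6) = (45*90)*(-⅔ + 24 - ⅓ + 12) = 4050*35 = 141750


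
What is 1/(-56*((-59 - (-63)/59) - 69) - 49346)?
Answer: -59/2492030 ≈ -2.3675e-5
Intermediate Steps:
1/(-56*((-59 - (-63)/59) - 69) - 49346) = 1/(-56*((-59 - 1*(-63/59)) - 69) - 49346) = 1/(-56*((-59 + 63/59) - 69) - 49346) = 1/(-56*(-3418/59 - 69) - 49346) = 1/(-56*(-7489/59) - 49346) = 1/(419384/59 - 49346) = 1/(-2492030/59) = -59/2492030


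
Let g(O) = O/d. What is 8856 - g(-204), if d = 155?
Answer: 1372884/155 ≈ 8857.3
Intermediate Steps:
g(O) = O/155
8856 - g(-204) = 8856 - (-204)/155 = 8856 - 1*(-204/155) = 8856 + 204/155 = 1372884/155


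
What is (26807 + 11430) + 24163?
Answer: 62400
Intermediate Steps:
(26807 + 11430) + 24163 = 38237 + 24163 = 62400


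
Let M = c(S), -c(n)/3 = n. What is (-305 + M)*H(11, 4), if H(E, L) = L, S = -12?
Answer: -1076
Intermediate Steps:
c(n) = -3*n
M = 36 (M = -3*(-12) = 36)
(-305 + M)*H(11, 4) = (-305 + 36)*4 = -269*4 = -1076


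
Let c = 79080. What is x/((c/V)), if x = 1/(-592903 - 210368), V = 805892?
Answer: -201473/15880667670 ≈ -1.2687e-5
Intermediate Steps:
x = -1/803271 (x = 1/(-803271) = -1/803271 ≈ -1.2449e-6)
x/((c/V)) = -1/(803271*(79080/805892)) = -1/(803271*(79080*(1/805892))) = -1/(803271*19770/201473) = -1/803271*201473/19770 = -201473/15880667670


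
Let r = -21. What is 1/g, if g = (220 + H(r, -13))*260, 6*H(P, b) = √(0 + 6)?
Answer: 66/3775187 - √6/75503740 ≈ 1.7450e-5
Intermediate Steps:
H(P, b) = √6/6 (H(P, b) = √(0 + 6)/6 = √6/6)
g = 57200 + 130*√6/3 (g = (220 + √6/6)*260 = 57200 + 130*√6/3 ≈ 57306.)
1/g = 1/(57200 + 130*√6/3)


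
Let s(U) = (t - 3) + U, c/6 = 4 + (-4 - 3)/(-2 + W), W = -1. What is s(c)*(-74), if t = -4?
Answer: -2294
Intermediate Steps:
c = 38 (c = 6*(4 + (-4 - 3)/(-2 - 1)) = 6*(4 - 7/(-3)) = 6*(4 - ⅓*(-7)) = 6*(4 + 7/3) = 6*(19/3) = 38)
s(U) = -7 + U (s(U) = (-4 - 3) + U = -7 + U)
s(c)*(-74) = (-7 + 38)*(-74) = 31*(-74) = -2294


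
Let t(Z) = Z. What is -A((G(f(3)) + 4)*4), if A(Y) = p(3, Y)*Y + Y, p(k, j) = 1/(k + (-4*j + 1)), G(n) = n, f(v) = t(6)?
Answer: -1550/39 ≈ -39.744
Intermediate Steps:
f(v) = 6
p(k, j) = 1/(1 + k - 4*j) (p(k, j) = 1/(k + (1 - 4*j)) = 1/(1 + k - 4*j))
A(Y) = Y + Y/(4 - 4*Y) (A(Y) = Y/(1 + 3 - 4*Y) + Y = Y/(4 - 4*Y) + Y = Y + Y/(4 - 4*Y))
-A((G(f(3)) + 4)*4) = -(6 + 4)*4*(5 - 4*(6 + 4)*4)/(4*(1 - (6 + 4)*4)) = -10*4*(5 - 40*4)/(4*(1 - 10*4)) = -40*(5 - 4*40)/(4*(1 - 1*40)) = -40*(5 - 160)/(4*(1 - 40)) = -40*(-155)/(4*(-39)) = -40*(-1)*(-155)/(4*39) = -1*1550/39 = -1550/39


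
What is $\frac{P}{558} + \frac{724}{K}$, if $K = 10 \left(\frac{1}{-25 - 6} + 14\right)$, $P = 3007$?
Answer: $\frac{412001}{38970} \approx 10.572$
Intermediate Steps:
$K = \frac{4330}{31}$ ($K = 10 \left(\frac{1}{-31} + 14\right) = 10 \left(- \frac{1}{31} + 14\right) = 10 \cdot \frac{433}{31} = \frac{4330}{31} \approx 139.68$)
$\frac{P}{558} + \frac{724}{K} = \frac{3007}{558} + \frac{724}{\frac{4330}{31}} = 3007 \cdot \frac{1}{558} + 724 \cdot \frac{31}{4330} = \frac{97}{18} + \frac{11222}{2165} = \frac{412001}{38970}$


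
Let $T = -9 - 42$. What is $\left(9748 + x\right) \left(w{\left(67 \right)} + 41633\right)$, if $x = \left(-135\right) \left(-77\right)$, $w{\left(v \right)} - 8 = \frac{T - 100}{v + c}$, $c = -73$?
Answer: $\frac{5035689571}{6} \approx 8.3928 \cdot 10^{8}$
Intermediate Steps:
$T = -51$
$w{\left(v \right)} = 8 - \frac{151}{-73 + v}$ ($w{\left(v \right)} = 8 + \frac{-51 - 100}{v - 73} = 8 - \frac{151}{-73 + v}$)
$x = 10395$
$\left(9748 + x\right) \left(w{\left(67 \right)} + 41633\right) = \left(9748 + 10395\right) \left(\frac{-735 + 8 \cdot 67}{-73 + 67} + 41633\right) = 20143 \left(\frac{-735 + 536}{-6} + 41633\right) = 20143 \left(\left(- \frac{1}{6}\right) \left(-199\right) + 41633\right) = 20143 \left(\frac{199}{6} + 41633\right) = 20143 \cdot \frac{249997}{6} = \frac{5035689571}{6}$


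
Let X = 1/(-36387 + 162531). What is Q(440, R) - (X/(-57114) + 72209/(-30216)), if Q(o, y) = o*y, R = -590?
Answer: -2354700064861935685/9070576815744 ≈ -2.5960e+5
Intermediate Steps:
X = 1/126144 ≈ 7.9274e-6
Q(440, R) - (X/(-57114) + 72209/(-30216)) = 440*(-590) - ((1/126144)/(-57114) + 72209/(-30216)) = -259600 - ((1/126144)*(-1/57114) + 72209*(-1/30216)) = -259600 - (-1/7204588416 - 72209/30216) = -259600 - 1*(-21676505206715/9070576815744) = -259600 + 21676505206715/9070576815744 = -2354700064861935685/9070576815744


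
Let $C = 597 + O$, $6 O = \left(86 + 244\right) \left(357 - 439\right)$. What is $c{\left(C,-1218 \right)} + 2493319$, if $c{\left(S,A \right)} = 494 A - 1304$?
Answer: $1890323$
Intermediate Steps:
$O = -4510$ ($O = \frac{\left(86 + 244\right) \left(357 - 439\right)}{6} = \frac{330 \left(-82\right)}{6} = \frac{1}{6} \left(-27060\right) = -4510$)
$C = -3913$ ($C = 597 - 4510 = -3913$)
$c{\left(S,A \right)} = -1304 + 494 A$
$c{\left(C,-1218 \right)} + 2493319 = \left(-1304 + 494 \left(-1218\right)\right) + 2493319 = \left(-1304 - 601692\right) + 2493319 = -602996 + 2493319 = 1890323$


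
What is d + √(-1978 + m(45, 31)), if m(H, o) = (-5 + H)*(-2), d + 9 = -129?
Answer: -138 + 7*I*√42 ≈ -138.0 + 45.365*I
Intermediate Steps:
d = -138 (d = -9 - 129 = -138)
m(H, o) = 10 - 2*H
d + √(-1978 + m(45, 31)) = -138 + √(-1978 + (10 - 2*45)) = -138 + √(-1978 + (10 - 90)) = -138 + √(-1978 - 80) = -138 + √(-2058) = -138 + 7*I*√42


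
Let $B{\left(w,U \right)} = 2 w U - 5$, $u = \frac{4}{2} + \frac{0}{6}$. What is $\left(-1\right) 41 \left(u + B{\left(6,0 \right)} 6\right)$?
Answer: $1148$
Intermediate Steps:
$u = 2$ ($u = 4 \cdot \frac{1}{2} + 0 \cdot \frac{1}{6} = 2 + 0 = 2$)
$B{\left(w,U \right)} = -5 + 2 U w$ ($B{\left(w,U \right)} = 2 U w - 5 = -5 + 2 U w$)
$\left(-1\right) 41 \left(u + B{\left(6,0 \right)} 6\right) = \left(-1\right) 41 \left(2 + \left(-5 + 2 \cdot 0 \cdot 6\right) 6\right) = - 41 \left(2 + \left(-5 + 0\right) 6\right) = - 41 \left(2 - 30\right) = \left(-41\right) \left(-28\right) = 1148$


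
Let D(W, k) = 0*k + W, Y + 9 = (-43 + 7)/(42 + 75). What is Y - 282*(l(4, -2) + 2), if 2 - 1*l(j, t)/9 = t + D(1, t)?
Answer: -106435/13 ≈ -8187.3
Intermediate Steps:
Y = -121/13 (Y = -9 + (-43 + 7)/(42 + 75) = -9 - 36/117 = -9 - 36*1/117 = -9 - 4/13 = -121/13 ≈ -9.3077)
D(W, k) = W (D(W, k) = 0 + W = W)
l(j, t) = 9 - 9*t (l(j, t) = 18 - 9*(t + 1) = 18 - 9*(1 + t) = 18 + (-9 - 9*t) = 9 - 9*t)
Y - 282*(l(4, -2) + 2) = -121/13 - 282*((9 - 9*(-2)) + 2) = -121/13 - 282*((9 + 18) + 2) = -121/13 - 282*(27 + 2) = -121/13 - 282*29 = -121/13 - 141*58 = -121/13 - 8178 = -106435/13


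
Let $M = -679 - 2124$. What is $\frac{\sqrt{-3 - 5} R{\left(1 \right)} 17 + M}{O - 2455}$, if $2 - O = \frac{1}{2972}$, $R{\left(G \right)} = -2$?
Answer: $\frac{8330516}{7290317} + \frac{202096 i \sqrt{2}}{7290317} \approx 1.1427 + 0.039204 i$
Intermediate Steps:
$M = -2803$ ($M = -679 - 2124 = -2803$)
$O = \frac{5943}{2972}$ ($O = 2 - \frac{1}{2972} = \frac{5943}{2972} \approx 1.9997$)
$\frac{\sqrt{-3 - 5} R{\left(1 \right)} 17 + M}{O - 2455} = \frac{\sqrt{-3 - 5} \left(-2\right) 17 - 2803}{\frac{5943}{2972} - 2455} = \frac{\sqrt{-8} \left(-2\right) 17 - 2803}{- \frac{7290317}{2972}} = \left(2 i \sqrt{2} \left(-2\right) 17 - 2803\right) \left(- \frac{2972}{7290317}\right) = \left(- 4 i \sqrt{2} \cdot 17 - 2803\right) \left(- \frac{2972}{7290317}\right) = \left(- 68 i \sqrt{2} - 2803\right) \left(- \frac{2972}{7290317}\right) = \left(-2803 - 68 i \sqrt{2}\right) \left(- \frac{2972}{7290317}\right) = \frac{8330516}{7290317} + \frac{202096 i \sqrt{2}}{7290317}$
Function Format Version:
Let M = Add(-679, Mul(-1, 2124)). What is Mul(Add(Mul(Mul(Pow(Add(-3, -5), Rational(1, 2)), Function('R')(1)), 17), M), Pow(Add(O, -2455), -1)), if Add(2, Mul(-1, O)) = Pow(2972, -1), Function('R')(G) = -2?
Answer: Add(Rational(8330516, 7290317), Mul(Rational(202096, 7290317), I, Pow(2, Rational(1, 2)))) ≈ Add(1.1427, Mul(0.039204, I))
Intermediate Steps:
M = -2803 (M = Add(-679, -2124) = -2803)
O = Rational(5943, 2972) (O = Add(2, Mul(-1, Pow(2972, -1))) = Add(2, Mul(-1, Rational(1, 2972))) = Add(2, Rational(-1, 2972)) = Rational(5943, 2972) ≈ 1.9997)
Mul(Add(Mul(Mul(Pow(Add(-3, -5), Rational(1, 2)), Function('R')(1)), 17), M), Pow(Add(O, -2455), -1)) = Mul(Add(Mul(Mul(Pow(Add(-3, -5), Rational(1, 2)), -2), 17), -2803), Pow(Add(Rational(5943, 2972), -2455), -1)) = Mul(Add(Mul(Mul(Pow(-8, Rational(1, 2)), -2), 17), -2803), Pow(Rational(-7290317, 2972), -1)) = Mul(Add(Mul(Mul(Mul(2, I, Pow(2, Rational(1, 2))), -2), 17), -2803), Rational(-2972, 7290317)) = Mul(Add(Mul(Mul(-4, I, Pow(2, Rational(1, 2))), 17), -2803), Rational(-2972, 7290317)) = Mul(Add(Mul(-68, I, Pow(2, Rational(1, 2))), -2803), Rational(-2972, 7290317)) = Mul(Add(-2803, Mul(-68, I, Pow(2, Rational(1, 2)))), Rational(-2972, 7290317)) = Add(Rational(8330516, 7290317), Mul(Rational(202096, 7290317), I, Pow(2, Rational(1, 2))))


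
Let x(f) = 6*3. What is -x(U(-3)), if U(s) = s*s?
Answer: -18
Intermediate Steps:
U(s) = s²
x(f) = 18
-x(U(-3)) = -1*18 = -18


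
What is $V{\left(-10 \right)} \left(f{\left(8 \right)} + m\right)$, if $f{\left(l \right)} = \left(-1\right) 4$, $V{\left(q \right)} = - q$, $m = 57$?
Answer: $530$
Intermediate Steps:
$f{\left(l \right)} = -4$
$V{\left(-10 \right)} \left(f{\left(8 \right)} + m\right) = \left(-1\right) \left(-10\right) \left(-4 + 57\right) = 10 \cdot 53 = 530$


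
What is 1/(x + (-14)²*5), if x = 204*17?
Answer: 1/4448 ≈ 0.00022482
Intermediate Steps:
x = 3468
1/(x + (-14)²*5) = 1/(3468 + (-14)²*5) = 1/(3468 + 196*5) = 1/(3468 + 980) = 1/4448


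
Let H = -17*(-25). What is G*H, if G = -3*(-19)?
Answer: 24225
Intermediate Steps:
G = 57
H = 425
G*H = 57*425 = 24225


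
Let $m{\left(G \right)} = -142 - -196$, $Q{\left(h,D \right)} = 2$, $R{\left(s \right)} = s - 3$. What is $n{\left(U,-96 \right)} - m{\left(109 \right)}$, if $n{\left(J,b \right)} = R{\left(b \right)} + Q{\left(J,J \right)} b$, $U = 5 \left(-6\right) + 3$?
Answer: $-345$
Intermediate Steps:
$R{\left(s \right)} = -3 + s$
$m{\left(G \right)} = 54$ ($m{\left(G \right)} = -142 + 196 = 54$)
$U = -27$ ($U = -30 + 3 = -27$)
$n{\left(J,b \right)} = -3 + 3 b$ ($n{\left(J,b \right)} = \left(-3 + b\right) + 2 b = -3 + 3 b$)
$n{\left(U,-96 \right)} - m{\left(109 \right)} = \left(-3 + 3 \left(-96\right)\right) - 54 = \left(-3 - 288\right) - 54 = -291 - 54 = -345$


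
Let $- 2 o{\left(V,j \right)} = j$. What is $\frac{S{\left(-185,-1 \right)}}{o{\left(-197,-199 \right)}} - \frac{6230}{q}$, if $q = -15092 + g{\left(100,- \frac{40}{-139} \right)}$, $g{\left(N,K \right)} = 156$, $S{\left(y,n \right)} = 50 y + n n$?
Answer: $- \frac{137523179}{1486132} \approx -92.538$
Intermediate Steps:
$S{\left(y,n \right)} = n^{2} + 50 y$ ($S{\left(y,n \right)} = 50 y + n^{2} = n^{2} + 50 y$)
$o{\left(V,j \right)} = - \frac{j}{2}$
$q = -14936$ ($q = -15092 + 156 = -14936$)
$\frac{S{\left(-185,-1 \right)}}{o{\left(-197,-199 \right)}} - \frac{6230}{q} = \frac{\left(-1\right)^{2} + 50 \left(-185\right)}{\left(- \frac{1}{2}\right) \left(-199\right)} - \frac{6230}{-14936} = \frac{1 - 9250}{\frac{199}{2}} - - \frac{3115}{7468} = \left(-9249\right) \frac{2}{199} + \frac{3115}{7468} = - \frac{18498}{199} + \frac{3115}{7468} = - \frac{137523179}{1486132}$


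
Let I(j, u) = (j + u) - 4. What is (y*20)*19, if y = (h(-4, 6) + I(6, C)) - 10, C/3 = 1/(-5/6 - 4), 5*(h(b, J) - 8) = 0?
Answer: -6840/29 ≈ -235.86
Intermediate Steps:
h(b, J) = 8 (h(b, J) = 8 + (⅕)*0 = 8 + 0 = 8)
C = -18/29 (C = 3/(-5/6 - 4) = 3/(-5*⅙ - 4) = 3/(-⅚ - 4) = 3/(-29/6) = 3*(-6/29) = -18/29 ≈ -0.62069)
I(j, u) = -4 + j + u
y = -18/29 (y = (8 + (-4 + 6 - 18/29)) - 10 = (8 + 40/29) - 10 = 272/29 - 10 = -18/29 ≈ -0.62069)
(y*20)*19 = -18/29*20*19 = -360/29*19 = -6840/29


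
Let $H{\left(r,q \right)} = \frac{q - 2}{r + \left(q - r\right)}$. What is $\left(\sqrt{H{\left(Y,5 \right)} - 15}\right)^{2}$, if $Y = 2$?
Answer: $- \frac{72}{5} \approx -14.4$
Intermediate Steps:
$H{\left(r,q \right)} = \frac{-2 + q}{q}$
$\left(\sqrt{H{\left(Y,5 \right)} - 15}\right)^{2} = \left(\sqrt{\frac{-2 + 5}{5} - 15}\right)^{2} = \left(\sqrt{\frac{1}{5} \cdot 3 - 15}\right)^{2} = \left(\sqrt{\frac{3}{5} - 15}\right)^{2} = \left(\sqrt{- \frac{72}{5}}\right)^{2} = \left(\frac{6 i \sqrt{10}}{5}\right)^{2} = - \frac{72}{5}$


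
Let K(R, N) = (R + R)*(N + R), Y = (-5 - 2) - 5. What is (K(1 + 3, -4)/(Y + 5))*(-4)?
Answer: 0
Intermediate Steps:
Y = -12 (Y = -7 - 5 = -12)
K(R, N) = 2*R*(N + R) (K(R, N) = (2*R)*(N + R) = 2*R*(N + R))
(K(1 + 3, -4)/(Y + 5))*(-4) = ((2*(1 + 3)*(-4 + (1 + 3)))/(-12 + 5))*(-4) = ((2*4*(-4 + 4))/(-7))*(-4) = -2*4*0/7*(-4) = -⅐*0*(-4) = 0*(-4) = 0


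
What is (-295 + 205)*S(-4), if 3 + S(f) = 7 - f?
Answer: -720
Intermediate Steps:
S(f) = 4 - f (S(f) = -3 + (7 - f) = 4 - f)
(-295 + 205)*S(-4) = (-295 + 205)*(4 - 1*(-4)) = -90*(4 + 4) = -90*8 = -720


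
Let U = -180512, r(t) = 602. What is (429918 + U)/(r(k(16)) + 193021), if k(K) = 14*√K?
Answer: 249406/193623 ≈ 1.2881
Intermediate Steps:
(429918 + U)/(r(k(16)) + 193021) = (429918 - 180512)/(602 + 193021) = 249406/193623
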